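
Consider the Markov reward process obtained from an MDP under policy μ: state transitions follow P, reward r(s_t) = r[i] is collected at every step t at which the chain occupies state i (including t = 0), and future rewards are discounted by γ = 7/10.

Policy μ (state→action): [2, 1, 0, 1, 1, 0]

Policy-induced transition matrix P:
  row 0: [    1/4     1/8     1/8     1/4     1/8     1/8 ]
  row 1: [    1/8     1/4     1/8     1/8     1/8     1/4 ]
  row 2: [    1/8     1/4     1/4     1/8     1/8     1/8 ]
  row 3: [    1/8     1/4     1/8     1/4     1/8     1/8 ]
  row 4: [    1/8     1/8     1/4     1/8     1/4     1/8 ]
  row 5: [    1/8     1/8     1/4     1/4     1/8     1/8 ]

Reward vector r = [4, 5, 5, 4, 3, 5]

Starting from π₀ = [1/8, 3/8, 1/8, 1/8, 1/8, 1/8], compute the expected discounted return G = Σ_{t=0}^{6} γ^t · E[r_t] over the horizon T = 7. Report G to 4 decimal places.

t=0: π = [0.1250, 0.3750, 0.1250, 0.1250, 0.1250, 0.1250], E[r] = 4.5000, γ^t·E[r] = 4.500000, running G = 4.500000
t=1: π = [0.1406, 0.2031, 0.1719, 0.1719, 0.1406, 0.1719], E[r] = 4.4063, γ^t·E[r] = 3.084375, running G = 7.584375
t=2: π = [0.1426, 0.1934, 0.1855, 0.1855, 0.1426, 0.1504], E[r] = 4.3867, γ^t·E[r] = 2.149492, running G = 9.733867
t=3: π = [0.1428, 0.1956, 0.1848, 0.1848, 0.1428, 0.1492], E[r] = 4.3867, γ^t·E[r] = 1.504645, running G = 11.238512
t=4: π = [0.1429, 0.1956, 0.1846, 0.1846, 0.1429, 0.1494], E[r] = 4.3868, γ^t·E[r] = 1.053280, running G = 12.291792
t=5: π = [0.1429, 0.1956, 0.1846, 0.1846, 0.1429, 0.1495], E[r] = 4.3868, γ^t·E[r] = 0.737292, running G = 13.029085
t=6: π = [0.1429, 0.1956, 0.1846, 0.1846, 0.1429, 0.1495], E[r] = 4.3868, γ^t·E[r] = 0.516104, running G = 13.545189

G = 13.5452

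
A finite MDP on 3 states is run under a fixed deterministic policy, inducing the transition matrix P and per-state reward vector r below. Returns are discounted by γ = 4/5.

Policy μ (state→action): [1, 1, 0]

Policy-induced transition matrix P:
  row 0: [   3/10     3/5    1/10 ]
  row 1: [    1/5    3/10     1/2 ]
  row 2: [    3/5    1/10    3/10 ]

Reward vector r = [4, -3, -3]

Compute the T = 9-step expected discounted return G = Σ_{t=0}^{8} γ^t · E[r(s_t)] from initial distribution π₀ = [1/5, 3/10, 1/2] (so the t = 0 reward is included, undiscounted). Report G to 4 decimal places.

G = -2.9231

t=0: π = [0.2000, 0.3000, 0.5000], E[r] = -1.6000, γ^t·E[r] = -1.600000, running G = -1.600000
t=1: π = [0.4200, 0.2600, 0.3200], E[r] = -0.0600, γ^t·E[r] = -0.048000, running G = -1.648000
t=2: π = [0.3700, 0.3620, 0.2680], E[r] = -0.4100, γ^t·E[r] = -0.262400, running G = -1.910400
t=3: π = [0.3442, 0.3574, 0.2984], E[r] = -0.5906, γ^t·E[r] = -0.302387, running G = -2.212787
t=4: π = [0.3538, 0.3436, 0.3026], E[r] = -0.5235, γ^t·E[r] = -0.214442, running G = -2.427229
t=5: π = [0.3564, 0.3456, 0.2980], E[r] = -0.5050, γ^t·E[r] = -0.165466, running G = -2.592695
t=6: π = [0.3548, 0.3473, 0.2978], E[r] = -0.5162, γ^t·E[r] = -0.135321, running G = -2.728016
t=7: π = [0.3546, 0.3469, 0.2985], E[r] = -0.5177, γ^t·E[r] = -0.108566, running G = -2.836582
t=8: π = [0.3549, 0.3467, 0.2985], E[r] = -0.5160, γ^t·E[r] = -0.086564, running G = -2.923146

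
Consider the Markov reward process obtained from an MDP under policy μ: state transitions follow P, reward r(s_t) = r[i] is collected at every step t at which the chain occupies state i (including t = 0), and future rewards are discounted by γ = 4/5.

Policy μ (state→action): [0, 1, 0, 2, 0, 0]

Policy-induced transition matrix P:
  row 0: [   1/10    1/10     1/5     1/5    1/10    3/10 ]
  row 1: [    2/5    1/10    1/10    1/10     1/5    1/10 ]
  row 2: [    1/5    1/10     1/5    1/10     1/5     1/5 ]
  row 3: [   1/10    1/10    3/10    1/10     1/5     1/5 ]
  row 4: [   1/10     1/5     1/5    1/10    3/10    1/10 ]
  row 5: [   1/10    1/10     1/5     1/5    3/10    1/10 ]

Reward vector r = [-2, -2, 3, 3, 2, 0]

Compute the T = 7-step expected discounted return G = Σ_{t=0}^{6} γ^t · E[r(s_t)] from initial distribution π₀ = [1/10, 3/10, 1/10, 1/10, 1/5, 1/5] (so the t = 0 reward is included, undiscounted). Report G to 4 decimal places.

t=0: π = [0.1000, 0.3000, 0.1000, 0.1000, 0.2000, 0.2000], E[r] = 0.2000, γ^t·E[r] = 0.200000, running G = 0.200000
t=1: π = [0.2000, 0.1200, 0.1800, 0.1300, 0.2300, 0.1400], E[r] = 0.7500, γ^t·E[r] = 0.600000, running G = 0.800000
t=2: π = [0.1540, 0.1230, 0.2010, 0.1340, 0.2170, 0.1710], E[r] = 0.8850, γ^t·E[r] = 0.566400, running G = 1.366400
t=3: π = [0.1570, 0.1217, 0.2011, 0.1325, 0.2234, 0.1643], E[r] = 0.8902, γ^t·E[r] = 0.455782, running G = 1.822182
t=4: π = [0.1566, 0.1223, 0.2011, 0.1321, 0.2231, 0.1648], E[r] = 0.8879, γ^t·E[r] = 0.363663, running G = 2.185846
t=5: π = [0.1568, 0.1223, 0.2010, 0.1321, 0.2231, 0.1646], E[r] = 0.8874, γ^t·E[r] = 0.290770, running G = 2.476616
t=6: π = [0.1568, 0.1223, 0.2010, 0.1321, 0.2231, 0.1647], E[r] = 0.8874, γ^t·E[r] = 0.232619, running G = 2.709235

G = 2.7092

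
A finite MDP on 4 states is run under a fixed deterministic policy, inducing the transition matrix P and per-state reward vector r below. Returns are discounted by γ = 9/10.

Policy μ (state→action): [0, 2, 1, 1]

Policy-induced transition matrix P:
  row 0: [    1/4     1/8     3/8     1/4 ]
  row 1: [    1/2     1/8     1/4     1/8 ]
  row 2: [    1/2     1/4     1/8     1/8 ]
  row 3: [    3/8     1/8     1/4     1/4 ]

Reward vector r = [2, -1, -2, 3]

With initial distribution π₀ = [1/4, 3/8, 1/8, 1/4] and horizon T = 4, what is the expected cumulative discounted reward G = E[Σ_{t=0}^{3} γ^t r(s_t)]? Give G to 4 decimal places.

G = 2.2746

t=0: π = [0.2500, 0.3750, 0.1250, 0.2500], E[r] = 0.6250, γ^t·E[r] = 0.625000, running G = 0.625000
t=1: π = [0.4063, 0.1406, 0.2656, 0.1875], E[r] = 0.7031, γ^t·E[r] = 0.632813, running G = 1.257813
t=2: π = [0.3750, 0.1582, 0.2676, 0.1992], E[r] = 0.6543, γ^t·E[r] = 0.529980, running G = 1.787793
t=3: π = [0.3813, 0.1584, 0.2634, 0.1968], E[r] = 0.6677, γ^t·E[r] = 0.486771, running G = 2.274564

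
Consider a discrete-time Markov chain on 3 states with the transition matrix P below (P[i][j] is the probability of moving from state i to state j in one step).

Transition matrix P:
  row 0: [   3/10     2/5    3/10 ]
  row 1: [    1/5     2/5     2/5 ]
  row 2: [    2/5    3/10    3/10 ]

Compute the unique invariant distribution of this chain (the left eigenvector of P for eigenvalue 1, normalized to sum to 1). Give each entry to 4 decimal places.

π = [0.2970, 0.3663, 0.3366]

Balance equations π_j = Σ_i π_i·P[i][j]:
  π_0 = 3/10·π_0 + 1/5·π_1 + 2/5·π_2
  π_1 = 2/5·π_0 + 2/5·π_1 + 3/10·π_2
  normalize: π_0 + π_1 + π_2 = 1
Solving the linear system gives exactly π = [30/101, 37/101, 34/101].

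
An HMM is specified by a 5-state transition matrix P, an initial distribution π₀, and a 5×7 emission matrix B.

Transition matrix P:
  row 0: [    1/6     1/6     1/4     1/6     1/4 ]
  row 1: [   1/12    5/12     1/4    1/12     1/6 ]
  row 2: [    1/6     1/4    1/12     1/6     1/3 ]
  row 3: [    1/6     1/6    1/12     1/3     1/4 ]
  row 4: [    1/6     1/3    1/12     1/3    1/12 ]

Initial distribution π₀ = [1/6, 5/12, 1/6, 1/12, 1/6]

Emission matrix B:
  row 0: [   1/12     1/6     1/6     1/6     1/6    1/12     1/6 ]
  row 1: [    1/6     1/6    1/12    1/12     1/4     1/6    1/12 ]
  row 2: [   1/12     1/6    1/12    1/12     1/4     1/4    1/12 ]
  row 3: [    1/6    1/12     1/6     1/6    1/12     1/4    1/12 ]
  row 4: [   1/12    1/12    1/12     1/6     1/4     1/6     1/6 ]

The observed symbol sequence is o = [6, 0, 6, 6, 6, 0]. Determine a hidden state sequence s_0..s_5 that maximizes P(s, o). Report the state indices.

path = [1, 1, 1, 1, 1, 1]

t=0: δ = [2.778e-02, 3.472e-02, 1.389e-02, 6.944e-03, 2.778e-02]  (obs o_0=6)
t=1: δ = [3.858e-04, 2.411e-03, 7.234e-04, 1.543e-03, 5.787e-04]  ψ = [0, 1, 1, 4, 0]  (obs o_1=0)
t=2: δ = [4.287e-05, 8.372e-05, 5.023e-05, 4.287e-05, 6.698e-05]  ψ = [3, 1, 1, 3, 1]  (obs o_2=6)
t=3: δ = [1.861e-06, 2.907e-06, 1.744e-06, 1.861e-06, 2.791e-06]  ψ = [4, 1, 1, 4, 2]  (obs o_3=6)
t=4: δ = [7.752e-08, 1.009e-07, 6.056e-08, 7.752e-08, 9.690e-08]  ψ = [4, 1, 1, 4, 2]  (obs o_4=6)
t=5: δ = [1.346e-09, 7.010e-09, 2.103e-09, 5.384e-09, 1.682e-09]  ψ = [4, 1, 1, 4, 2]  (obs o_5=0)
backtrack: best end state = 1; path = [1, 1, 1, 1, 1, 1]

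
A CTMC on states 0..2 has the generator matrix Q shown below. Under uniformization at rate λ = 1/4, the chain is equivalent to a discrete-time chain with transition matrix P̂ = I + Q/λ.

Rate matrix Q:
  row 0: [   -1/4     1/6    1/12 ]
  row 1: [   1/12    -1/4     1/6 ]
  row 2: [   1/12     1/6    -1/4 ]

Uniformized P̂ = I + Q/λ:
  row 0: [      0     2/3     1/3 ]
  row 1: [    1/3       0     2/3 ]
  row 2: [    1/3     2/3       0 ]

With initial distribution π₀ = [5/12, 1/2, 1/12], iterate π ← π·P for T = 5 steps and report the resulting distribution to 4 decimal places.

π = [0.2493, 0.3868, 0.3639]

t=0: π = [0.4167, 0.5000, 0.0833]
t=1: π = [0.1944, 0.3333, 0.4722]
t=2: π = [0.2685, 0.4444, 0.2870]
t=3: π = [0.2438, 0.3704, 0.3858]
t=4: π = [0.2521, 0.4198, 0.3282]
t=5: π = [0.2493, 0.3868, 0.3639]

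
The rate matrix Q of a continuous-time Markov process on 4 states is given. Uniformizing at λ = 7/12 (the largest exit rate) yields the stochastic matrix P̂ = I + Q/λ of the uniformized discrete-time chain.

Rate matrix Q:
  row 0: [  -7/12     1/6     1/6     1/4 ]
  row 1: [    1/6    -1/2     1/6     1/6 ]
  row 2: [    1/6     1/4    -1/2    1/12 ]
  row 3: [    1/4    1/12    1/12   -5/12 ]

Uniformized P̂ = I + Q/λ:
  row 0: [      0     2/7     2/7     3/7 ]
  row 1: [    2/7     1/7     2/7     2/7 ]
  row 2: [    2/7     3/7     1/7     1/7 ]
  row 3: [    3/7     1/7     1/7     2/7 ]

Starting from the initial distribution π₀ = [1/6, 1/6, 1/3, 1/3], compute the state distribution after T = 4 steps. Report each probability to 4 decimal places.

π = [0.2528, 0.2403, 0.2143, 0.2926]

t=0: π = [0.1667, 0.1667, 0.3333, 0.3333]
t=1: π = [0.2857, 0.2619, 0.1905, 0.2619]
t=2: π = [0.2415, 0.2381, 0.2211, 0.2993]
t=3: π = [0.2595, 0.2405, 0.2114, 0.2886]
t=4: π = [0.2528, 0.2403, 0.2143, 0.2926]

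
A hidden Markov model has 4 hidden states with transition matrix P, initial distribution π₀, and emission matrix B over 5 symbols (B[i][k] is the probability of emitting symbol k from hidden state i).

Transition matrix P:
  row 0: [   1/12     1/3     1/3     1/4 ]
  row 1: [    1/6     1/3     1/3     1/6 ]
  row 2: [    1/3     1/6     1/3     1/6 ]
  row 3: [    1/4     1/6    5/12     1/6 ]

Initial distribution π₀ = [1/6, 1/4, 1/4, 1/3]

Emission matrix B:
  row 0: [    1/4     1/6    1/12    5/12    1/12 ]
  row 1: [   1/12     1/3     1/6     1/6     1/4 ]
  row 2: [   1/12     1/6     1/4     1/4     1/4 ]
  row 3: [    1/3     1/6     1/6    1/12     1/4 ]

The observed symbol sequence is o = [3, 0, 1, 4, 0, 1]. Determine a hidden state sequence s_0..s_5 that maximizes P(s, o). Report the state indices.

t=0: δ = [6.944e-02, 4.167e-02, 6.250e-02, 2.778e-02]  (obs o_0=3)
t=1: δ = [5.208e-03, 1.929e-03, 1.929e-03, 5.787e-03]  ψ = [2, 0, 0, 0]  (obs o_1=0)
t=2: δ = [2.411e-04, 5.787e-04, 4.019e-04, 2.170e-04]  ψ = [3, 0, 3, 0]  (obs o_2=1)
t=3: δ = [1.116e-05, 4.823e-05, 4.823e-05, 2.411e-05]  ψ = [2, 1, 1, 1]  (obs o_3=4)
t=4: δ = [4.019e-06, 1.340e-06, 1.340e-06, 2.679e-06]  ψ = [2, 1, 1, 1]  (obs o_4=0)
t=5: δ = [1.116e-07, 4.465e-07, 2.233e-07, 1.674e-07]  ψ = [3, 0, 0, 0]  (obs o_5=1)
backtrack: best end state = 1; path = [2, 0, 1, 2, 0, 1]

path = [2, 0, 1, 2, 0, 1]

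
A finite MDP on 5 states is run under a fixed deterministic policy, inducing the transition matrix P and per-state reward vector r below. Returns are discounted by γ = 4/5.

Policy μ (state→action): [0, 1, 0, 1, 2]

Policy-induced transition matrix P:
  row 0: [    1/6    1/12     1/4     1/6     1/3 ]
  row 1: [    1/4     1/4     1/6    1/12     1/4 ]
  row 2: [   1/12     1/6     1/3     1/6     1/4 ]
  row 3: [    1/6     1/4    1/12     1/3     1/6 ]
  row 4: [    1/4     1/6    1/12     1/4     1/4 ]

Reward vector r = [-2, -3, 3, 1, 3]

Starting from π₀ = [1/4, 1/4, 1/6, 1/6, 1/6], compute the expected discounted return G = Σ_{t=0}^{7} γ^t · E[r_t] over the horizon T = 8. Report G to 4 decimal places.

t=0: π = [0.2500, 0.2500, 0.1667, 0.1667, 0.1667], E[r] = -0.0833, γ^t·E[r] = -0.083333, running G = -0.083333
t=1: π = [0.1875, 0.1806, 0.1875, 0.1875, 0.2569], E[r] = 0.6042, γ^t·E[r] = 0.483333, running G = 0.400000
t=2: π = [0.1875, 0.1817, 0.1765, 0.2043, 0.2500], E[r] = 0.5637, γ^t·E[r] = 0.360741, running G = 0.760741
t=3: π = [0.1879, 0.1832, 0.1739, 0.2064, 0.2486], E[r] = 0.5483, γ^t·E[r] = 0.280716, running G = 1.041457
t=4: π = [0.1882, 0.1835, 0.1734, 0.2065, 0.2485], E[r] = 0.5453, γ^t·E[r] = 0.223360, running G = 1.264816
t=5: π = [0.1882, 0.1835, 0.1733, 0.2065, 0.2485], E[r] = 0.5450, γ^t·E[r] = 0.178593, running G = 1.443409
t=6: π = [0.1882, 0.1835, 0.1733, 0.2065, 0.2485], E[r] = 0.5450, γ^t·E[r] = 0.142874, running G = 1.586283
t=7: π = [0.1882, 0.1835, 0.1733, 0.2065, 0.2485], E[r] = 0.5450, γ^t·E[r] = 0.114300, running G = 1.700583

G = 1.7006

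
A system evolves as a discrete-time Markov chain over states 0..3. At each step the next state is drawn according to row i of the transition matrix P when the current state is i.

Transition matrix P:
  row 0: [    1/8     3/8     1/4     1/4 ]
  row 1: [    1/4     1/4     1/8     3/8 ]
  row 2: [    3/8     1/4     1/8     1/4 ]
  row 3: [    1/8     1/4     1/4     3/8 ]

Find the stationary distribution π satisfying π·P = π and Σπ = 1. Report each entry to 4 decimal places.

Balance equations π_j = Σ_i π_i·P[i][j]:
  π_0 = 1/8·π_0 + 1/4·π_1 + 3/8·π_2 + 1/8·π_3
  π_1 = 3/8·π_0 + 1/4·π_1 + 1/4·π_2 + 1/4·π_3
  π_2 = 1/4·π_0 + 1/8·π_1 + 1/8·π_2 + 1/4·π_3
  normalize: π_0 + π_1 + π_2 + π_3 = 1
Solving the linear system gives exactly π = [118/569, 157/569, 109/569, 185/569].

π = [0.2074, 0.2759, 0.1916, 0.3251]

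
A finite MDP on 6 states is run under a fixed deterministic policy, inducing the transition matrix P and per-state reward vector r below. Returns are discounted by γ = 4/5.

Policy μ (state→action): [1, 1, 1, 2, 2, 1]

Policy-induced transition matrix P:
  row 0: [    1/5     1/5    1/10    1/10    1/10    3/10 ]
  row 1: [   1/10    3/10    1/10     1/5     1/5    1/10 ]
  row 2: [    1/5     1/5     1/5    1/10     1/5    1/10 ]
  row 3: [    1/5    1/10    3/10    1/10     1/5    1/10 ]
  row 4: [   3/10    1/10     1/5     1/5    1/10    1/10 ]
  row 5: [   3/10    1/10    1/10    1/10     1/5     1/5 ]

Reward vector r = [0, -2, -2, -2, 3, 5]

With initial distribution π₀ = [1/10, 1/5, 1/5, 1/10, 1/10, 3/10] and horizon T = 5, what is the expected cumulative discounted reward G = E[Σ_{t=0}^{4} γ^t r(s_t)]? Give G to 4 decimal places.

G = 1.6595

t=0: π = [0.1000, 0.2000, 0.2000, 0.1000, 0.1000, 0.3000], E[r] = 0.8000, γ^t·E[r] = 0.800000, running G = 0.800000
t=1: π = [0.2200, 0.1700, 0.1500, 0.1300, 0.1800, 0.1500], E[r] = 0.3900, γ^t·E[r] = 0.312000, running G = 1.112000
t=2: π = [0.2160, 0.1710, 0.1590, 0.1350, 0.1600, 0.1590], E[r] = 0.3450, γ^t·E[r] = 0.220800, running G = 1.332800
t=3: π = [0.2148, 0.1717, 0.1589, 0.1331, 0.1624, 0.1591], E[r] = 0.3553, γ^t·E[r] = 0.181914, running G = 1.514714
t=4: π = [0.2150, 0.1717, 0.1588, 0.1334, 0.1623, 0.1589], E[r] = 0.3535, γ^t·E[r] = 0.144773, running G = 1.659487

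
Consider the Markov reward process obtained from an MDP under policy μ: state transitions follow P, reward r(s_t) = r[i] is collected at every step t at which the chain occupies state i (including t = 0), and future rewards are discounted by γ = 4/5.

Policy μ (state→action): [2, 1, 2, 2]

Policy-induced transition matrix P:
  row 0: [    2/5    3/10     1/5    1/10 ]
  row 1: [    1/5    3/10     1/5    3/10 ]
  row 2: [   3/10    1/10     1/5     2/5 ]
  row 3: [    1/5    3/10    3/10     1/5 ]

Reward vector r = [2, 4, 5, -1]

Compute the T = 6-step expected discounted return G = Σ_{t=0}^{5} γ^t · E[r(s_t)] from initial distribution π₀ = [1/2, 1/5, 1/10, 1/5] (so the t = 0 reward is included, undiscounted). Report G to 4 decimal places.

t=0: π = [0.5000, 0.2000, 0.1000, 0.2000], E[r] = 2.1000, γ^t·E[r] = 2.100000, running G = 2.100000
t=1: π = [0.3100, 0.2800, 0.2200, 0.1900], E[r] = 2.6500, γ^t·E[r] = 2.120000, running G = 4.220000
t=2: π = [0.2840, 0.2560, 0.2190, 0.2410], E[r] = 2.4460, γ^t·E[r] = 1.565440, running G = 5.785440
t=3: π = [0.2787, 0.2562, 0.2241, 0.2410], E[r] = 2.4617, γ^t·E[r] = 1.260390, running G = 7.045830
t=4: π = [0.2782, 0.2552, 0.2241, 0.2426], E[r] = 2.4550, γ^t·E[r] = 1.005548, running G = 8.051378
t=5: π = [0.2780, 0.2552, 0.2243, 0.2425], E[r] = 2.4556, γ^t·E[r] = 0.804639, running G = 8.856016

G = 8.8560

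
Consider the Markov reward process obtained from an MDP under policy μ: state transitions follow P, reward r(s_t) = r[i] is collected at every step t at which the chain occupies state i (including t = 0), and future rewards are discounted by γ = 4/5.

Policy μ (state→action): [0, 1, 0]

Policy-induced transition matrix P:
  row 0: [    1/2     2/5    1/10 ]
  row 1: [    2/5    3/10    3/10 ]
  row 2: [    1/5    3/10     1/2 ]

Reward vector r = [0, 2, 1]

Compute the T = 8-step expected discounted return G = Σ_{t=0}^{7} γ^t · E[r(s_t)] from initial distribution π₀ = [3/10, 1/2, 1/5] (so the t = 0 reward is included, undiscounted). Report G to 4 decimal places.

G = 4.2089

t=0: π = [0.3000, 0.5000, 0.2000], E[r] = 1.2000, γ^t·E[r] = 1.200000, running G = 1.200000
t=1: π = [0.3900, 0.3300, 0.2800], E[r] = 0.9400, γ^t·E[r] = 0.752000, running G = 1.952000
t=2: π = [0.3830, 0.3390, 0.2780], E[r] = 0.9560, γ^t·E[r] = 0.611840, running G = 2.563840
t=3: π = [0.3827, 0.3383, 0.2790], E[r] = 0.9556, γ^t·E[r] = 0.489267, running G = 3.053107
t=4: π = [0.3825, 0.3383, 0.2793], E[r] = 0.9558, γ^t·E[r] = 0.391496, running G = 3.444603
t=5: π = [0.3824, 0.3382, 0.2794], E[r] = 0.9559, γ^t·E[r] = 0.313214, running G = 3.757816
t=6: π = [0.3824, 0.3382, 0.2794], E[r] = 0.9559, γ^t·E[r] = 0.250576, running G = 4.008392
t=7: π = [0.3824, 0.3382, 0.2794], E[r] = 0.9559, γ^t·E[r] = 0.200462, running G = 4.208855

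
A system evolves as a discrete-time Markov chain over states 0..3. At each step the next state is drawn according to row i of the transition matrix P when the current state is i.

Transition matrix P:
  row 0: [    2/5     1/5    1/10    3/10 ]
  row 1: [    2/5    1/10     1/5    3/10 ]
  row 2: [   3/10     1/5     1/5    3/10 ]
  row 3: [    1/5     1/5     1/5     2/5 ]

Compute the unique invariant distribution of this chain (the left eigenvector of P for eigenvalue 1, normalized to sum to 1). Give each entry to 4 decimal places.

Balance equations π_j = Σ_i π_i·P[i][j]:
  π_0 = 2/5·π_0 + 2/5·π_1 + 3/10·π_2 + 1/5·π_3
  π_1 = 1/5·π_0 + 1/10·π_1 + 1/5·π_2 + 1/5·π_3
  π_2 = 1/10·π_0 + 1/5·π_1 + 1/5·π_2 + 1/5·π_3
  normalize: π_0 + π_1 + π_2 + π_3 = 1
Solving the linear system gives exactly π = [94/297, 2/11, 50/297, 1/3].

π = [0.3165, 0.1818, 0.1684, 0.3333]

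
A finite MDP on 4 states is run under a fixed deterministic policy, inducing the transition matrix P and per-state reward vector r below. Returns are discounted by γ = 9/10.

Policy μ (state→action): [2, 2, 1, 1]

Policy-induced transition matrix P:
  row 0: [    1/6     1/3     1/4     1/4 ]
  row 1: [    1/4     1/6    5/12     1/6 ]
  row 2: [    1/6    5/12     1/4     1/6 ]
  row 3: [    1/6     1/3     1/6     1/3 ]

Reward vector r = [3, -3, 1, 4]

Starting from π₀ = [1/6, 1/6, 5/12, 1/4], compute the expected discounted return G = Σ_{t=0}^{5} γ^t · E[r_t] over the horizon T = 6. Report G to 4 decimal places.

t=0: π = [0.1667, 0.1667, 0.4167, 0.2500], E[r] = 1.4167, γ^t·E[r] = 1.416667, running G = 1.416667
t=1: π = [0.1806, 0.3403, 0.2569, 0.2222], E[r] = 0.6667, γ^t·E[r] = 0.600000, running G = 2.016667
t=2: π = [0.1950, 0.2980, 0.2882, 0.2188], E[r] = 0.8542, γ^t·E[r] = 0.691875, running G = 2.708542
t=3: π = [0.1915, 0.3077, 0.2814, 0.2194], E[r] = 0.8104, γ^t·E[r] = 0.590801, running G = 3.299342
t=4: π = [0.1923, 0.3055, 0.2830, 0.2192], E[r] = 0.8201, γ^t·E[r] = 0.538099, running G = 3.837441
t=5: π = [0.1921, 0.3060, 0.2827, 0.2192], E[r] = 0.8179, γ^t·E[r] = 0.482978, running G = 4.320419

G = 4.3204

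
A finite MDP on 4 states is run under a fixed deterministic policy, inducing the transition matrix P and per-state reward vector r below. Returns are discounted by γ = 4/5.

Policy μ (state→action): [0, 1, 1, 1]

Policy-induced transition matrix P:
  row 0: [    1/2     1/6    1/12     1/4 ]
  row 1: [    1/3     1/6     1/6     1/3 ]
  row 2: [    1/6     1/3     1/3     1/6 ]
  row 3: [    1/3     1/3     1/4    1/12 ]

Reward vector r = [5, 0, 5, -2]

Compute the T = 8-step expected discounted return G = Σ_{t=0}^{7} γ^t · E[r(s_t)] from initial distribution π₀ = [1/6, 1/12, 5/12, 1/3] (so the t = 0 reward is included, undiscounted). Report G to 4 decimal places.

t=0: π = [0.1667, 0.0833, 0.4167, 0.3333], E[r] = 2.2500, γ^t·E[r] = 2.250000, running G = 2.250000
t=1: π = [0.2917, 0.2917, 0.2500, 0.1667], E[r] = 2.3750, γ^t·E[r] = 1.900000, running G = 4.150000
t=2: π = [0.3403, 0.2361, 0.1979, 0.2257], E[r] = 2.2396, γ^t·E[r] = 1.433333, running G = 5.583333
t=3: π = [0.3571, 0.2373, 0.1901, 0.2156], E[r] = 2.3047, γ^t·E[r] = 1.180000, running G = 6.763333
t=4: π = [0.3612, 0.2343, 0.1866, 0.2180], E[r] = 2.3026, γ^t·E[r] = 0.943141, running G = 7.706474
t=5: π = [0.3624, 0.2341, 0.1858, 0.2176], E[r] = 2.3060, γ^t·E[r] = 0.755640, running G = 8.462115
t=6: π = [0.3628, 0.2339, 0.1856, 0.2177], E[r] = 2.3062, γ^t·E[r] = 0.604557, running G = 9.066672
t=7: π = [0.3629, 0.2339, 0.1855, 0.2177], E[r] = 2.3064, γ^t·E[r] = 0.483689, running G = 9.550360

G = 9.5504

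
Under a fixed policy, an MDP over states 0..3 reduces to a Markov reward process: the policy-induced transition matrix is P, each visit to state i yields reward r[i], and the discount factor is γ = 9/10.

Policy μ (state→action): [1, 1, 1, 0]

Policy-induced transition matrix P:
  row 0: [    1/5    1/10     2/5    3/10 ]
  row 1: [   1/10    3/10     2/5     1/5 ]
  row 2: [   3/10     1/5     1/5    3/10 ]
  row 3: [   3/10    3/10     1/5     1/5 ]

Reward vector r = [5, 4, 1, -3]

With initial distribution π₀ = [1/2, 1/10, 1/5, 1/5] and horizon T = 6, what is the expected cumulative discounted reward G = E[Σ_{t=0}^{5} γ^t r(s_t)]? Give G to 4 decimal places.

G = 8.1880

t=0: π = [0.5000, 0.1000, 0.2000, 0.2000], E[r] = 2.5000, γ^t·E[r] = 2.500000, running G = 2.500000
t=1: π = [0.2300, 0.1800, 0.3200, 0.2700], E[r] = 1.3800, γ^t·E[r] = 1.242000, running G = 3.742000
t=2: π = [0.2410, 0.2220, 0.2820, 0.2550], E[r] = 1.6100, γ^t·E[r] = 1.304100, running G = 5.046100
t=3: π = [0.2315, 0.2236, 0.2926, 0.2523], E[r] = 1.5876, γ^t·E[r] = 1.157360, running G = 6.203460
t=4: π = [0.2321, 0.2244, 0.2910, 0.2524], E[r] = 1.5922, γ^t·E[r] = 1.044642, running G = 7.248103
t=5: π = [0.2319, 0.2245, 0.2913, 0.2523], E[r] = 1.5918, γ^t·E[r] = 0.939914, running G = 8.188016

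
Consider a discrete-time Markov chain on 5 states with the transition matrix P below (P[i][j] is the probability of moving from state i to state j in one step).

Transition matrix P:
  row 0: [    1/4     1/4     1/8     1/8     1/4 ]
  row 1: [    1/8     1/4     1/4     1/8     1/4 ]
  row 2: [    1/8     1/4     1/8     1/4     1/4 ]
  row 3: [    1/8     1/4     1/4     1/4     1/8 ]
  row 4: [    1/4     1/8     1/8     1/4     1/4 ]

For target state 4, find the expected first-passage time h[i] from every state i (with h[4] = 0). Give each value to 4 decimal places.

First-step conditioning: h[4] = 0; for i ≠ 4, h[i] = 1 + Σ_k P[i][k]·h[k].
  h[0] = 1 + 1/4·h[0] + 1/4·h[1] + 1/8·h[2] + 1/8·h[3]
  h[1] = 1 + 1/8·h[0] + 1/4·h[1] + 1/4·h[2] + 1/8·h[3]
  h[2] = 1 + 1/8·h[0] + 1/4·h[1] + 1/8·h[2] + 1/4·h[3]
  h[3] = 1 + 1/8·h[0] + 1/4·h[1] + 1/4·h[2] + 1/4·h[3]
Solving the 4×4 linear system over states ≠ 4 gives exactly h = [1760/403, 1764/403, 1792/403, 2016/403, 0] (h[4] = 0 is the target).

h = [4.3672, 4.3772, 4.4467, 5.0025, 0.0000]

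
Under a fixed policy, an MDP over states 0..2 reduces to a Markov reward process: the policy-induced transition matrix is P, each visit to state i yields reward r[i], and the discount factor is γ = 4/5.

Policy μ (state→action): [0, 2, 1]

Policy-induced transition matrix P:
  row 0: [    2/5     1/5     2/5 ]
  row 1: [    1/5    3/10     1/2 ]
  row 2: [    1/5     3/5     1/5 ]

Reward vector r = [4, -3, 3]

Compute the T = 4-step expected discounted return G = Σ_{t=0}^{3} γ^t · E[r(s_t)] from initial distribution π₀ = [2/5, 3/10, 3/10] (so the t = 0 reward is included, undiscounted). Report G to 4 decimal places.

G = 3.6461

t=0: π = [0.4000, 0.3000, 0.3000], E[r] = 1.6000, γ^t·E[r] = 1.600000, running G = 1.600000
t=1: π = [0.2800, 0.3500, 0.3700], E[r] = 1.1800, γ^t·E[r] = 0.944000, running G = 2.544000
t=2: π = [0.2560, 0.3830, 0.3610], E[r] = 0.9580, γ^t·E[r] = 0.613120, running G = 3.157120
t=3: π = [0.2512, 0.3827, 0.3661], E[r] = 0.9550, γ^t·E[r] = 0.488960, running G = 3.646080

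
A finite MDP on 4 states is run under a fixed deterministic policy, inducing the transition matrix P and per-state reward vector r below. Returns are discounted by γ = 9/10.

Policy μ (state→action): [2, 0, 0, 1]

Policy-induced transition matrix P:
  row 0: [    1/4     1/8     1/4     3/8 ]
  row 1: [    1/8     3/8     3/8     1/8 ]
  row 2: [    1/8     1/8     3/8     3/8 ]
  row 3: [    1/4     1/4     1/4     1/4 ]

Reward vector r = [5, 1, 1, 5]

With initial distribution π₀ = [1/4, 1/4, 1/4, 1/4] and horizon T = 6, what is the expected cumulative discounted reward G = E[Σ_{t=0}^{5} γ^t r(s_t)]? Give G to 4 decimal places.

t=0: π = [0.2500, 0.2500, 0.2500, 0.2500], E[r] = 3.0000, γ^t·E[r] = 3.000000, running G = 3.000000
t=1: π = [0.1875, 0.2188, 0.3125, 0.2813], E[r] = 2.8750, γ^t·E[r] = 2.587500, running G = 5.587500
t=2: π = [0.1836, 0.2148, 0.3164, 0.2852], E[r] = 2.8750, γ^t·E[r] = 2.328750, running G = 7.916250
t=3: π = [0.1836, 0.2144, 0.3164, 0.2856], E[r] = 2.8770, γ^t·E[r] = 2.097299, running G = 10.013549
t=4: π = [0.1837, 0.2143, 0.3163, 0.2857], E[r] = 2.8774, γ^t·E[r] = 1.887889, running G = 11.901438
t=5: π = [0.1837, 0.2143, 0.3163, 0.2857], E[r] = 2.8775, γ^t·E[r] = 1.699154, running G = 13.600593

G = 13.6006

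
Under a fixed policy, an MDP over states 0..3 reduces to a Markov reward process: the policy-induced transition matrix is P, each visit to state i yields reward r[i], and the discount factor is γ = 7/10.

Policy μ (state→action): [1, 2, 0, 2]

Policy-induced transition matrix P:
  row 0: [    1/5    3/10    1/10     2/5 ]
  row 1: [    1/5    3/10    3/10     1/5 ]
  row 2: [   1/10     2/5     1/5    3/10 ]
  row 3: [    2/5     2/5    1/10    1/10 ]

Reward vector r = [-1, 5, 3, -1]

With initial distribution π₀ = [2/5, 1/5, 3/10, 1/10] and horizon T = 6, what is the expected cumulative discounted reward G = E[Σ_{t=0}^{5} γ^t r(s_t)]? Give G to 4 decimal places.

t=0: π = [0.4000, 0.2000, 0.3000, 0.1000], E[r] = 1.4000, γ^t·E[r] = 1.400000, running G = 1.400000
t=1: π = [0.1900, 0.3400, 0.1700, 0.3000], E[r] = 1.7200, γ^t·E[r] = 1.204000, running G = 2.604000
t=2: π = [0.2430, 0.3470, 0.1850, 0.2250], E[r] = 1.8220, γ^t·E[r] = 0.892780, running G = 3.496780
t=3: π = [0.2265, 0.3410, 0.1879, 0.2446], E[r] = 1.7976, γ^t·E[r] = 0.616577, running G = 4.113357
t=4: π = [0.2301, 0.3433, 0.1870, 0.2396], E[r] = 1.8075, γ^t·E[r] = 0.433971, running G = 4.547328
t=5: π = [0.2292, 0.3427, 0.1873, 0.2408], E[r] = 1.8054, γ^t·E[r] = 0.303428, running G = 4.850756

G = 4.8508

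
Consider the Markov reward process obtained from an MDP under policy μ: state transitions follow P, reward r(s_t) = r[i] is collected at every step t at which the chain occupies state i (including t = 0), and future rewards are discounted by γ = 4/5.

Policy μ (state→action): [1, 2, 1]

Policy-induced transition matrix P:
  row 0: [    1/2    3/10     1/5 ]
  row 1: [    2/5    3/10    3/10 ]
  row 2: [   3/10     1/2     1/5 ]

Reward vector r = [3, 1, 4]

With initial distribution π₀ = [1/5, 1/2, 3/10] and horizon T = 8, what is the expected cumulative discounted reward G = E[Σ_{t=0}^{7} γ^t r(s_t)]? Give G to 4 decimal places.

G = 10.3200

t=0: π = [0.2000, 0.5000, 0.3000], E[r] = 2.3000, γ^t·E[r] = 2.300000, running G = 2.300000
t=1: π = [0.3900, 0.3600, 0.2500], E[r] = 2.5300, γ^t·E[r] = 2.024000, running G = 4.324000
t=2: π = [0.4140, 0.3500, 0.2360], E[r] = 2.5360, γ^t·E[r] = 1.623040, running G = 5.947040
t=3: π = [0.4178, 0.3472, 0.2350], E[r] = 2.5406, γ^t·E[r] = 1.300787, running G = 7.247827
t=4: π = [0.4183, 0.3470, 0.2347], E[r] = 2.5407, γ^t·E[r] = 1.040679, running G = 8.288506
t=5: π = [0.4184, 0.3469, 0.2347], E[r] = 2.5408, γ^t·E[r] = 0.832573, running G = 9.121079
t=6: π = [0.4184, 0.3469, 0.2347], E[r] = 2.5408, γ^t·E[r] = 0.666059, running G = 9.787139
t=7: π = [0.4184, 0.3469, 0.2347], E[r] = 2.5408, γ^t·E[r] = 0.532848, running G = 10.319986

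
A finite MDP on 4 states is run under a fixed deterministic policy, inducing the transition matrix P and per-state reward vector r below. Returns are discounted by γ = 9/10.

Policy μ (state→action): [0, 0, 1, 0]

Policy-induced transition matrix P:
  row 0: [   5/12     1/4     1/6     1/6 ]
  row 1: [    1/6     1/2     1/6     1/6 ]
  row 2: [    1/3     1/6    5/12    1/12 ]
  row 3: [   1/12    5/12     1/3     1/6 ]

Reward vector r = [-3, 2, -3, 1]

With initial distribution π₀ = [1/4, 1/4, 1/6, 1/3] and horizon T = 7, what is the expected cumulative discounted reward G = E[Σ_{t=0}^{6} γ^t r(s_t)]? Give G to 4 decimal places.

t=0: π = [0.2500, 0.2500, 0.1667, 0.3333], E[r] = -0.4167, γ^t·E[r] = -0.416667, running G = -0.416667
t=1: π = [0.2292, 0.3542, 0.2639, 0.1528], E[r] = -0.6181, γ^t·E[r] = -0.556250, running G = -0.972917
t=2: π = [0.2552, 0.3420, 0.2581, 0.1447], E[r] = -0.7112, γ^t·E[r] = -0.576094, running G = -1.549010
t=3: π = [0.2614, 0.3381, 0.2553, 0.1452], E[r] = -0.7288, γ^t·E[r] = -0.531316, running G = -2.080327
t=4: π = [0.2625, 0.3374, 0.2547, 0.1454], E[r] = -0.7312, γ^t·E[r] = -0.479748, running G = -2.560075
t=5: π = [0.2626, 0.3374, 0.2546, 0.1454], E[r] = -0.7314, γ^t·E[r] = -0.431874, running G = -2.991949
t=6: π = [0.2626, 0.3374, 0.2545, 0.1455], E[r] = -0.7313, γ^t·E[r] = -0.388668, running G = -3.380617

G = -3.3806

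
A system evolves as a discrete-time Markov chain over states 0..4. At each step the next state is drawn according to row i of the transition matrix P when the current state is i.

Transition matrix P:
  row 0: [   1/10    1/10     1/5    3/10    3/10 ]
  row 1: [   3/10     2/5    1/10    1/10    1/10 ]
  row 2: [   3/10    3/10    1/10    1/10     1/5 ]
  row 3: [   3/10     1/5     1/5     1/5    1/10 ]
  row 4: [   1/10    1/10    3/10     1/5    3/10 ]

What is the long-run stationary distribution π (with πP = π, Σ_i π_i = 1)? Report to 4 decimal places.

Balance equations π_j = Σ_i π_i·P[i][j]:
  π_0 = 1/10·π_0 + 3/10·π_1 + 3/10·π_2 + 3/10·π_3 + 1/10·π_4
  π_1 = 1/10·π_0 + 2/5·π_1 + 3/10·π_2 + 1/5·π_3 + 1/10·π_4
  π_2 = 1/5·π_0 + 1/10·π_1 + 1/10·π_2 + 1/5·π_3 + 3/10·π_4
  π_3 = 3/10·π_0 + 1/10·π_1 + 1/10·π_2 + 1/5·π_3 + 1/5·π_4
  normalize: π_0 + π_1 + π_2 + π_3 + π_4 = 1
Solving the linear system gives exactly π = [1903/8794, 1937/8794, 792/4397, 1597/8794, 1773/8794].

π = [0.2164, 0.2203, 0.1801, 0.1816, 0.2016]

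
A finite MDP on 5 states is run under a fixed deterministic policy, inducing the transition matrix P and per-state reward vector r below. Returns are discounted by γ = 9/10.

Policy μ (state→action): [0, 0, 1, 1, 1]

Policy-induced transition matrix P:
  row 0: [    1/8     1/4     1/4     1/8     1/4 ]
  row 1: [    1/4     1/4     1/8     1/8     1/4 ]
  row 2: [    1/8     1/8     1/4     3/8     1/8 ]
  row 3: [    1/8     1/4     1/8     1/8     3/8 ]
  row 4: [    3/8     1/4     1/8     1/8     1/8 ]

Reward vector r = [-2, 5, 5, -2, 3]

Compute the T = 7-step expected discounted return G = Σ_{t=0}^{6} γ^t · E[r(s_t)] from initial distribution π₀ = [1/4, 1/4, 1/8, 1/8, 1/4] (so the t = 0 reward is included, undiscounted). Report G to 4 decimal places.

t=0: π = [0.2500, 0.2500, 0.1250, 0.1250, 0.2500], E[r] = 1.8750, γ^t·E[r] = 1.875000, running G = 1.875000
t=1: π = [0.2188, 0.2344, 0.1719, 0.1563, 0.2188], E[r] = 1.9375, γ^t·E[r] = 1.743750, running G = 3.618750
t=2: π = [0.2090, 0.2285, 0.1738, 0.1680, 0.2207], E[r] = 1.9199, γ^t·E[r] = 1.555137, running G = 5.173887
t=3: π = [0.2087, 0.2283, 0.1729, 0.1685, 0.2217], E[r] = 1.9163, γ^t·E[r] = 1.396953, running G = 6.570840
t=4: π = [0.2090, 0.2284, 0.1727, 0.1682, 0.2217], E[r] = 1.9164, γ^t·E[r] = 1.257318, running G = 7.828158
t=5: π = [0.2090, 0.2284, 0.1727, 0.1682, 0.2217], E[r] = 1.9164, γ^t·E[r] = 1.131640, running G = 8.959799
t=6: π = [0.2090, 0.2284, 0.1727, 0.1682, 0.2217], E[r] = 1.9165, γ^t·E[r] = 1.018482, running G = 9.978280

G = 9.9783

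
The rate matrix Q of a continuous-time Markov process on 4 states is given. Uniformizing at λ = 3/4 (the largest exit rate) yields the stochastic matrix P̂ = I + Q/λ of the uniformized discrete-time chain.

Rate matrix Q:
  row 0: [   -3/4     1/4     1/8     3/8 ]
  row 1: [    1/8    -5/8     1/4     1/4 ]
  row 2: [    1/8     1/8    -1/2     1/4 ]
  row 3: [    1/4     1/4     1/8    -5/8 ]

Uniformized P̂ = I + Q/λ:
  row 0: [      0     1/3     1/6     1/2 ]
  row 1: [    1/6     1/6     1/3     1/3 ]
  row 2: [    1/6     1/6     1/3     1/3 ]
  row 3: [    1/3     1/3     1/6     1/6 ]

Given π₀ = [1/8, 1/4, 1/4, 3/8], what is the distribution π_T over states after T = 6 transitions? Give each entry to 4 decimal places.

π = [0.1874, 0.2500, 0.2500, 0.3126]

t=0: π = [0.1250, 0.2500, 0.2500, 0.3750]
t=1: π = [0.2083, 0.2500, 0.2500, 0.2917]
t=2: π = [0.1806, 0.2500, 0.2500, 0.3194]
t=3: π = [0.1898, 0.2500, 0.2500, 0.3102]
t=4: π = [0.1867, 0.2500, 0.2500, 0.3133]
t=5: π = [0.1878, 0.2500, 0.2500, 0.3122]
t=6: π = [0.1874, 0.2500, 0.2500, 0.3126]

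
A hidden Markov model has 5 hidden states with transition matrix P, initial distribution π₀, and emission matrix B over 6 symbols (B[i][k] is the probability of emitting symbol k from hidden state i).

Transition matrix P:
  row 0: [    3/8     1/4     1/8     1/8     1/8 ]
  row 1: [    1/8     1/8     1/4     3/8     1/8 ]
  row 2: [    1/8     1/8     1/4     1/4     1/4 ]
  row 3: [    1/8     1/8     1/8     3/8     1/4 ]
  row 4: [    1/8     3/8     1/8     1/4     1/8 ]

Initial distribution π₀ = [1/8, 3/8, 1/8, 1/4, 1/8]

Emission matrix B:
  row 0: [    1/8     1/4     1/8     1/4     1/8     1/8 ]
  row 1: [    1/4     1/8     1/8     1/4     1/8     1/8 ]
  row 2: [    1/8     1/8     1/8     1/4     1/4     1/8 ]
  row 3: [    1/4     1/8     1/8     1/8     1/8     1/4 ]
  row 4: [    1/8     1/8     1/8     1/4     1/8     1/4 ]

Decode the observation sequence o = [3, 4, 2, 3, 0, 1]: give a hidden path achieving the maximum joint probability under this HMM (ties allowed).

path = [1, 2, 4, 1, 3, 3]

t=0: δ = [3.125e-02, 9.375e-02, 3.125e-02, 3.125e-02, 3.125e-02]  (obs o_0=3)
t=1: δ = [1.465e-03, 1.465e-03, 5.859e-03, 4.395e-03, 1.465e-03]  ψ = [0, 1, 1, 1, 1]  (obs o_1=4)
t=2: δ = [9.155e-05, 9.155e-05, 1.831e-04, 2.060e-04, 1.831e-04]  ψ = [2, 2, 2, 3, 2]  (obs o_2=2)
t=3: δ = [8.583e-06, 1.717e-05, 1.144e-05, 9.656e-06, 1.287e-05]  ψ = [0, 4, 2, 3, 3]  (obs o_3=3)
t=4: δ = [4.023e-07, 1.207e-06, 5.364e-07, 1.609e-06, 3.576e-07]  ψ = [0, 4, 1, 1, 2]  (obs o_4=0)
t=5: δ = [5.029e-08, 2.515e-08, 3.772e-08, 7.544e-08, 5.029e-08]  ψ = [3, 3, 1, 3, 3]  (obs o_5=1)
backtrack: best end state = 3; path = [1, 2, 4, 1, 3, 3]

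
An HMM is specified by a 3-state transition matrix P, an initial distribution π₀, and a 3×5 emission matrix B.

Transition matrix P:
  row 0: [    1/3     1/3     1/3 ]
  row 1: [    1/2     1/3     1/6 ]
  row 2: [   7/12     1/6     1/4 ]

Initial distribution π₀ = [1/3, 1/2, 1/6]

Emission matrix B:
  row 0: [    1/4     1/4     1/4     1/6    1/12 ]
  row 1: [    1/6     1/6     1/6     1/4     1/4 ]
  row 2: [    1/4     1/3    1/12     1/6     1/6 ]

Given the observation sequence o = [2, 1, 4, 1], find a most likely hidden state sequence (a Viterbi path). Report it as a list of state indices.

path = [1, 0, 1, 0]

t=0: δ = [8.333e-02, 8.333e-02, 1.389e-02]  (obs o_0=2)
t=1: δ = [1.042e-02, 4.630e-03, 9.259e-03]  ψ = [1, 0, 0]  (obs o_1=1)
t=2: δ = [4.501e-04, 8.681e-04, 5.787e-04]  ψ = [2, 0, 0]  (obs o_2=4)
t=3: δ = [1.085e-04, 4.823e-05, 5.001e-05]  ψ = [1, 1, 0]  (obs o_3=1)
backtrack: best end state = 0; path = [1, 0, 1, 0]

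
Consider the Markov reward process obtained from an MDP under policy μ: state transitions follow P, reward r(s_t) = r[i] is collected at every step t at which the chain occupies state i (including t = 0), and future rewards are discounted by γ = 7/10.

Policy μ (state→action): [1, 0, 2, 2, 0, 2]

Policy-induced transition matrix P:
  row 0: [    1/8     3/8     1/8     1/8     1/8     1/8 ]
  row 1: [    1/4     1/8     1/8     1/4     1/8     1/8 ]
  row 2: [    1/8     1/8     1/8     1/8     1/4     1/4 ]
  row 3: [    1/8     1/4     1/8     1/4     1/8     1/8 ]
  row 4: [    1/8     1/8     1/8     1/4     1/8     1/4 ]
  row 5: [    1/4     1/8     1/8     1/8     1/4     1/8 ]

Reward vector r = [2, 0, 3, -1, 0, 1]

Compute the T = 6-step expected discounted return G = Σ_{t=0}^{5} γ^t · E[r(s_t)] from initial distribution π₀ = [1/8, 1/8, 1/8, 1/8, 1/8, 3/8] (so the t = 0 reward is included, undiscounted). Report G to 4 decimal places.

t=0: π = [0.1250, 0.1250, 0.1250, 0.1250, 0.1250, 0.3750], E[r] = 0.8750, γ^t·E[r] = 0.875000, running G = 0.875000
t=1: π = [0.1875, 0.1719, 0.1250, 0.1719, 0.1875, 0.1563], E[r] = 0.7344, γ^t·E[r] = 0.514063, running G = 1.389063
t=2: π = [0.1660, 0.1934, 0.1250, 0.1914, 0.1602, 0.1641], E[r] = 0.6797, γ^t·E[r] = 0.333047, running G = 1.722109
t=3: π = [0.1697, 0.1904, 0.1250, 0.1931, 0.1611, 0.1606], E[r] = 0.6819, γ^t·E[r] = 0.233886, running G = 1.955996
t=4: π = [0.1689, 0.1916, 0.1250, 0.1931, 0.1607, 0.1608], E[r] = 0.6805, γ^t·E[r] = 0.163376, running G = 2.119372
t=5: π = [0.1690, 0.1914, 0.1250, 0.1932, 0.1607, 0.1607], E[r] = 0.6806, γ^t·E[r] = 0.114393, running G = 2.233765

G = 2.2338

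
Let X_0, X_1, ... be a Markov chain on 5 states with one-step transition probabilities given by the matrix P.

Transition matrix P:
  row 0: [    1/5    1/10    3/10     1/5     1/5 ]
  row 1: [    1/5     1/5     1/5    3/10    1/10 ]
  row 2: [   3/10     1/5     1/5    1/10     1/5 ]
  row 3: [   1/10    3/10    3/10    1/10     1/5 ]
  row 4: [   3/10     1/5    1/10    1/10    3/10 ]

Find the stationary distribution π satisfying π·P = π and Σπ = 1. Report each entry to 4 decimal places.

π = [0.2258, 0.1935, 0.2186, 0.1613, 0.2007]

Balance equations π_j = Σ_i π_i·P[i][j]:
  π_0 = 1/5·π_0 + 1/5·π_1 + 3/10·π_2 + 1/10·π_3 + 3/10·π_4
  π_1 = 1/10·π_0 + 1/5·π_1 + 1/5·π_2 + 3/10·π_3 + 1/5·π_4
  π_2 = 3/10·π_0 + 1/5·π_1 + 1/5·π_2 + 3/10·π_3 + 1/10·π_4
  π_3 = 1/5·π_0 + 3/10·π_1 + 1/10·π_2 + 1/10·π_3 + 1/10·π_4
  normalize: π_0 + π_1 + π_2 + π_3 + π_4 = 1
Solving the linear system gives exactly π = [7/31, 6/31, 61/279, 5/31, 56/279].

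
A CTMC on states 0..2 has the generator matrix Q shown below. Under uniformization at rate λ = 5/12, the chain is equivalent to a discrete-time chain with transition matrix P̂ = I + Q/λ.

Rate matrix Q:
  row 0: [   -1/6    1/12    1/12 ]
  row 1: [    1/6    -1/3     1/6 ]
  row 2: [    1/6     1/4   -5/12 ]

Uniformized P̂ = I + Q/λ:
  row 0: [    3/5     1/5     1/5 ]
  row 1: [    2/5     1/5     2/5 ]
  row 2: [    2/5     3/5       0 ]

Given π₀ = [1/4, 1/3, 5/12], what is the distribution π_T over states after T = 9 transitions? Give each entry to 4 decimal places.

t=0: π = [0.2500, 0.3333, 0.4167]
t=1: π = [0.4500, 0.3667, 0.1833]
t=2: π = [0.4900, 0.2733, 0.2367]
t=3: π = [0.4980, 0.2947, 0.2073]
t=4: π = [0.4996, 0.2829, 0.2175]
t=5: π = [0.4999, 0.2870, 0.2131]
t=6: π = [0.5000, 0.2852, 0.2148]
t=7: π = [0.5000, 0.2859, 0.2141]
t=8: π = [0.5000, 0.2856, 0.2144]
t=9: π = [0.5000, 0.2857, 0.2143]

π = [0.5000, 0.2857, 0.2143]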